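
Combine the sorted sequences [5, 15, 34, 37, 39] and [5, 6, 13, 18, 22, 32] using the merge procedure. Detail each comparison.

Merging process:

Compare 5 vs 5: take 5 from left. Merged: [5]
Compare 15 vs 5: take 5 from right. Merged: [5, 5]
Compare 15 vs 6: take 6 from right. Merged: [5, 5, 6]
Compare 15 vs 13: take 13 from right. Merged: [5, 5, 6, 13]
Compare 15 vs 18: take 15 from left. Merged: [5, 5, 6, 13, 15]
Compare 34 vs 18: take 18 from right. Merged: [5, 5, 6, 13, 15, 18]
Compare 34 vs 22: take 22 from right. Merged: [5, 5, 6, 13, 15, 18, 22]
Compare 34 vs 32: take 32 from right. Merged: [5, 5, 6, 13, 15, 18, 22, 32]
Append remaining from left: [34, 37, 39]. Merged: [5, 5, 6, 13, 15, 18, 22, 32, 34, 37, 39]

Final merged array: [5, 5, 6, 13, 15, 18, 22, 32, 34, 37, 39]
Total comparisons: 8

The merged array is [5, 5, 6, 13, 15, 18, 22, 32, 34, 37, 39], requiring 8 comparisons. The merge step runs in O(n) time where n is the total number of elements.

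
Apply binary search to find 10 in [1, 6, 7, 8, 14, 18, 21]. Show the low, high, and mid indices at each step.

Binary search for 10 in [1, 6, 7, 8, 14, 18, 21]:

lo=0, hi=6, mid=3, arr[mid]=8 -> 8 < 10, search right half
lo=4, hi=6, mid=5, arr[mid]=18 -> 18 > 10, search left half
lo=4, hi=4, mid=4, arr[mid]=14 -> 14 > 10, search left half
lo=4 > hi=3, target 10 not found

Binary search determines that 10 is not in the array after 3 comparisons. The search space was exhausted without finding the target.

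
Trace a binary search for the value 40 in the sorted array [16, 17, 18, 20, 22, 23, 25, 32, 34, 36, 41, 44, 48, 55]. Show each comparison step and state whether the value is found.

Binary search for 40 in [16, 17, 18, 20, 22, 23, 25, 32, 34, 36, 41, 44, 48, 55]:

lo=0, hi=13, mid=6, arr[mid]=25 -> 25 < 40, search right half
lo=7, hi=13, mid=10, arr[mid]=41 -> 41 > 40, search left half
lo=7, hi=9, mid=8, arr[mid]=34 -> 34 < 40, search right half
lo=9, hi=9, mid=9, arr[mid]=36 -> 36 < 40, search right half
lo=10 > hi=9, target 40 not found

Binary search determines that 40 is not in the array after 4 comparisons. The search space was exhausted without finding the target.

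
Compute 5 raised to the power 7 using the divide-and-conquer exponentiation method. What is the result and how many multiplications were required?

Computing 5^7 by squaring (build up from 5^1; each line after the first costs one multiplication):

5^1 = 5
5^2 = (5^1)^2 = 5^2 = 25
5^3 = 5 * 5^2 = 5 * 25 = 125
5^6 = (5^3)^2 = 125^2 = 15625
5^7 = 5 * 5^6 = 5 * 15625 = 78125

Result: 78125
Multiplications needed: 4 (4 lines after 5^1)

5^7 = 78125. Using exponentiation by squaring, this requires 4 multiplications. The key idea: if the exponent is even, square the half-power; if odd, multiply by the base once.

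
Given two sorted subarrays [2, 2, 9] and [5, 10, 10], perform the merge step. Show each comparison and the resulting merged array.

Merging process:

Compare 2 vs 5: take 2 from left. Merged: [2]
Compare 2 vs 5: take 2 from left. Merged: [2, 2]
Compare 9 vs 5: take 5 from right. Merged: [2, 2, 5]
Compare 9 vs 10: take 9 from left. Merged: [2, 2, 5, 9]
Append remaining from right: [10, 10]. Merged: [2, 2, 5, 9, 10, 10]

Final merged array: [2, 2, 5, 9, 10, 10]
Total comparisons: 4

The merged array is [2, 2, 5, 9, 10, 10], requiring 4 comparisons. The merge step runs in O(n) time where n is the total number of elements.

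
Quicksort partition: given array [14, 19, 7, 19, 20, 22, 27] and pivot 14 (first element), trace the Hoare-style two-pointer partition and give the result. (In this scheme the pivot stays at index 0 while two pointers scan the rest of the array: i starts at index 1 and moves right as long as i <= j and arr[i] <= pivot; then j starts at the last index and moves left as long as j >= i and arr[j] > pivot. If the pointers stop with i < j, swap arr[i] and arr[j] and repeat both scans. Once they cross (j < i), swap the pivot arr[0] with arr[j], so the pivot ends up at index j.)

Hoare-style two-pointer partition with pivot = 14:

Initial array: [14, 19, 7, 19, 20, 22, 27]

Pointers start at i = 1, j = 6.
i stops at index 1 (arr[1]=19 > 14), j stops at index 2 (arr[2]=7 <= 14): swap arr[1] and arr[2], array becomes [14, 7, 19, 19, 20, 22, 27]
i ends at 2, j ends at 1: the pointers have crossed (j < i), so scanning stops.

Swap pivot arr[0] with arr[1] to place pivot at position 1: [7, 14, 19, 19, 20, 22, 27]
Pivot position: 1

After partitioning with pivot 14, the array becomes [7, 14, 19, 19, 20, 22, 27]. The pivot is placed at index 1. All elements to the left of the pivot are <= 14, and all elements to the right are > 14.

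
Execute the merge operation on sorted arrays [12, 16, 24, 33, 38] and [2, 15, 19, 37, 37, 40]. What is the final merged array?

Merging process:

Compare 12 vs 2: take 2 from right. Merged: [2]
Compare 12 vs 15: take 12 from left. Merged: [2, 12]
Compare 16 vs 15: take 15 from right. Merged: [2, 12, 15]
Compare 16 vs 19: take 16 from left. Merged: [2, 12, 15, 16]
Compare 24 vs 19: take 19 from right. Merged: [2, 12, 15, 16, 19]
Compare 24 vs 37: take 24 from left. Merged: [2, 12, 15, 16, 19, 24]
Compare 33 vs 37: take 33 from left. Merged: [2, 12, 15, 16, 19, 24, 33]
Compare 38 vs 37: take 37 from right. Merged: [2, 12, 15, 16, 19, 24, 33, 37]
Compare 38 vs 37: take 37 from right. Merged: [2, 12, 15, 16, 19, 24, 33, 37, 37]
Compare 38 vs 40: take 38 from left. Merged: [2, 12, 15, 16, 19, 24, 33, 37, 37, 38]
Append remaining from right: [40]. Merged: [2, 12, 15, 16, 19, 24, 33, 37, 37, 38, 40]

Final merged array: [2, 12, 15, 16, 19, 24, 33, 37, 37, 38, 40]
Total comparisons: 10

The merged array is [2, 12, 15, 16, 19, 24, 33, 37, 37, 38, 40], requiring 10 comparisons. The merge step runs in O(n) time where n is the total number of elements.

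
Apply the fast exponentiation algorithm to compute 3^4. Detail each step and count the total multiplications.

Computing 3^4 by squaring (build up from 3^1; each line after the first costs one multiplication):

3^1 = 3
3^2 = (3^1)^2 = 3^2 = 9
3^4 = (3^2)^2 = 9^2 = 81

Result: 81
Multiplications needed: 2 (2 lines after 3^1)

3^4 = 81. Using exponentiation by squaring, this requires 2 multiplications. The key idea: if the exponent is even, square the half-power; if odd, multiply by the base once.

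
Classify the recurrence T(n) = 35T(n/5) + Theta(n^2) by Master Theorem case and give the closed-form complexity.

Master Theorem for T(n) = 35T(n/5) + O(n^2):

a = 35, b = 5, c = 2
log_b(a) = log_5(35) = 2.2091

Case 1: c = 2 < log_5(35) = 2.2091
T(n) = O(n^(log_5 35))

For T(n) = 35T(n/5) + O(n^2): log_5(35) = 2.2091. This is Case 1 of the Master Theorem (c < log_b(a), work dominated by leaves), giving O(n^(log_5 35)).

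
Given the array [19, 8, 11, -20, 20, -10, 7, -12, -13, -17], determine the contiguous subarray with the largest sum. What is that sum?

Using Kadane's algorithm on [19, 8, 11, -20, 20, -10, 7, -12, -13, -17]:

Scanning through the array:
Position 1 (value 8): max_ending_here = 27, max_so_far = 27
Position 2 (value 11): max_ending_here = 38, max_so_far = 38
Position 3 (value -20): max_ending_here = 18, max_so_far = 38
Position 4 (value 20): max_ending_here = 38, max_so_far = 38
Position 5 (value -10): max_ending_here = 28, max_so_far = 38
Position 6 (value 7): max_ending_here = 35, max_so_far = 38
Position 7 (value -12): max_ending_here = 23, max_so_far = 38
Position 8 (value -13): max_ending_here = 10, max_so_far = 38
Position 9 (value -17): max_ending_here = -7, max_so_far = 38

Maximum subarray: [19, 8, 11]
Maximum sum: 38

The maximum subarray is [19, 8, 11] with sum 38. This subarray runs from index 0 to index 2.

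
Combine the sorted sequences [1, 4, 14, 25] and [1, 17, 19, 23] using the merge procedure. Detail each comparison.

Merging process:

Compare 1 vs 1: take 1 from left. Merged: [1]
Compare 4 vs 1: take 1 from right. Merged: [1, 1]
Compare 4 vs 17: take 4 from left. Merged: [1, 1, 4]
Compare 14 vs 17: take 14 from left. Merged: [1, 1, 4, 14]
Compare 25 vs 17: take 17 from right. Merged: [1, 1, 4, 14, 17]
Compare 25 vs 19: take 19 from right. Merged: [1, 1, 4, 14, 17, 19]
Compare 25 vs 23: take 23 from right. Merged: [1, 1, 4, 14, 17, 19, 23]
Append remaining from left: [25]. Merged: [1, 1, 4, 14, 17, 19, 23, 25]

Final merged array: [1, 1, 4, 14, 17, 19, 23, 25]
Total comparisons: 7

The merged array is [1, 1, 4, 14, 17, 19, 23, 25], requiring 7 comparisons. The merge step runs in O(n) time where n is the total number of elements.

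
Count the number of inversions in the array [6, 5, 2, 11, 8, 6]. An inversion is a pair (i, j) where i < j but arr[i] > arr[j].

Finding inversions in [6, 5, 2, 11, 8, 6]:

(0, 1): arr[0]=6 > arr[1]=5
(0, 2): arr[0]=6 > arr[2]=2
(1, 2): arr[1]=5 > arr[2]=2
(3, 4): arr[3]=11 > arr[4]=8
(3, 5): arr[3]=11 > arr[5]=6
(4, 5): arr[4]=8 > arr[5]=6

Total inversions: 6

The array has 6 inversion(s): (0,1), (0,2), (1,2), (3,4), (3,5), (4,5). Each pair (i,j) satisfies i < j and arr[i] > arr[j].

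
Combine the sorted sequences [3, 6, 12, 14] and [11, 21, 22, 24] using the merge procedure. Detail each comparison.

Merging process:

Compare 3 vs 11: take 3 from left. Merged: [3]
Compare 6 vs 11: take 6 from left. Merged: [3, 6]
Compare 12 vs 11: take 11 from right. Merged: [3, 6, 11]
Compare 12 vs 21: take 12 from left. Merged: [3, 6, 11, 12]
Compare 14 vs 21: take 14 from left. Merged: [3, 6, 11, 12, 14]
Append remaining from right: [21, 22, 24]. Merged: [3, 6, 11, 12, 14, 21, 22, 24]

Final merged array: [3, 6, 11, 12, 14, 21, 22, 24]
Total comparisons: 5

The merged array is [3, 6, 11, 12, 14, 21, 22, 24], requiring 5 comparisons. The merge step runs in O(n) time where n is the total number of elements.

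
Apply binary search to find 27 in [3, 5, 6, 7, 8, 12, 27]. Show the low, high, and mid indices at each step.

Binary search for 27 in [3, 5, 6, 7, 8, 12, 27]:

lo=0, hi=6, mid=3, arr[mid]=7 -> 7 < 27, search right half
lo=4, hi=6, mid=5, arr[mid]=12 -> 12 < 27, search right half
lo=6, hi=6, mid=6, arr[mid]=27 -> Found target at index 6!

Binary search finds 27 at index 6 after 3 comparisons. The search repeatedly halves the search space by comparing with the middle element.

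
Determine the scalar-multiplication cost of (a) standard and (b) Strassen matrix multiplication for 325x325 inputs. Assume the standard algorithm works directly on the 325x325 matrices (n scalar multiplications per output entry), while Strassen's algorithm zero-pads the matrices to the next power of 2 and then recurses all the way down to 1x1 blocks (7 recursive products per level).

Matrix multiplication for 325x325 matrices:

Strassen's algorithm requires power-of-2 dimensions. Pad 325x325 to 512x512 (next power of 2).

Standard algorithm: 325^3 = 34328125 multiplications
Strassen's algorithm: 7^(log2(512)) = 7^9 = 40353607 multiplications
Difference: 34328125 - 40353607 = -6025482 (Strassen uses MORE here due to padding overhead — for small or just-over-power-of-2 n, padding can outweigh the per-level savings)

Standard: 34328125 multiplications (325^3). Strassen: 40353607 multiplications (7^9, after padding to 512x512). Strassen reduces 8 recursive multiplications to 7 at each level.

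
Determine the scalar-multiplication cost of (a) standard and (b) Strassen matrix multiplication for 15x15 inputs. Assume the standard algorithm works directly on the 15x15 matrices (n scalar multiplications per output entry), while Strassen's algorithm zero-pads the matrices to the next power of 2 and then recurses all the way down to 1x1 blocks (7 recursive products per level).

Matrix multiplication for 15x15 matrices:

Strassen's algorithm requires power-of-2 dimensions. Pad 15x15 to 16x16 (next power of 2).

Standard algorithm: 15^3 = 3375 multiplications
Strassen's algorithm: 7^(log2(16)) = 7^4 = 2401 multiplications
Savings: 3375 - 2401 = 974 multiplications

Standard: 3375 multiplications (15^3). Strassen: 2401 multiplications (7^4, after padding to 16x16). Strassen reduces 8 recursive multiplications to 7 at each level.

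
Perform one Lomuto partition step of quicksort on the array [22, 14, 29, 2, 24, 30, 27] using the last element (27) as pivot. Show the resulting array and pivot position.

Lomuto partition with pivot = 27:

Initial array: [22, 14, 29, 2, 24, 30, 27]

arr[0]=22 <= 27: swap with position 0, array becomes [22, 14, 29, 2, 24, 30, 27]
arr[1]=14 <= 27: swap with position 1, array becomes [22, 14, 29, 2, 24, 30, 27]
arr[2]=29 > 27: no swap
arr[3]=2 <= 27: swap with position 2, array becomes [22, 14, 2, 29, 24, 30, 27]
arr[4]=24 <= 27: swap with position 3, array becomes [22, 14, 2, 24, 29, 30, 27]
arr[5]=30 > 27: no swap

Place pivot at position 4: [22, 14, 2, 24, 27, 30, 29]
Pivot position: 4

After partitioning with pivot 27, the array becomes [22, 14, 2, 24, 27, 30, 29]. The pivot is placed at index 4. All elements to the left of the pivot are <= 27, and all elements to the right are > 27.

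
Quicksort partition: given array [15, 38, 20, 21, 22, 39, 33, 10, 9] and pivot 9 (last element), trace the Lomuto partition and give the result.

Lomuto partition with pivot = 9:

Initial array: [15, 38, 20, 21, 22, 39, 33, 10, 9]

arr[0]=15 > 9: no swap
arr[1]=38 > 9: no swap
arr[2]=20 > 9: no swap
arr[3]=21 > 9: no swap
arr[4]=22 > 9: no swap
arr[5]=39 > 9: no swap
arr[6]=33 > 9: no swap
arr[7]=10 > 9: no swap

Place pivot at position 0: [9, 38, 20, 21, 22, 39, 33, 10, 15]
Pivot position: 0

After partitioning with pivot 9, the array becomes [9, 38, 20, 21, 22, 39, 33, 10, 15]. The pivot is placed at index 0. All elements to the left of the pivot are <= 9, and all elements to the right are > 9.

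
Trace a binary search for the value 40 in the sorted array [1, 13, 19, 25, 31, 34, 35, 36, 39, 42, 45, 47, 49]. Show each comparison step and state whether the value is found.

Binary search for 40 in [1, 13, 19, 25, 31, 34, 35, 36, 39, 42, 45, 47, 49]:

lo=0, hi=12, mid=6, arr[mid]=35 -> 35 < 40, search right half
lo=7, hi=12, mid=9, arr[mid]=42 -> 42 > 40, search left half
lo=7, hi=8, mid=7, arr[mid]=36 -> 36 < 40, search right half
lo=8, hi=8, mid=8, arr[mid]=39 -> 39 < 40, search right half
lo=9 > hi=8, target 40 not found

Binary search determines that 40 is not in the array after 4 comparisons. The search space was exhausted without finding the target.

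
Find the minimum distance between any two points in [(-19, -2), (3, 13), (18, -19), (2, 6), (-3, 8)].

Computing all pairwise distances among 5 points:

d((-19, -2), (3, 13)) = 26.6271
d((-19, -2), (18, -19)) = 40.7185
d((-19, -2), (2, 6)) = 22.4722
d((-19, -2), (-3, 8)) = 18.868
d((3, 13), (18, -19)) = 35.3412
d((3, 13), (2, 6)) = 7.0711
d((3, 13), (-3, 8)) = 7.8102
d((18, -19), (2, 6)) = 29.6816
d((18, -19), (-3, 8)) = 34.2053
d((2, 6), (-3, 8)) = 5.3852 <-- minimum

Closest pair: (2, 6) and (-3, 8) with distance 5.3852

The closest pair is (2, 6) and (-3, 8) with Euclidean distance 5.3852. For 5 points, brute-force pairwise comparison is shown above. For large n, the divide-and-conquer algorithm (sort by x, recurse on halves, check the dividing strip) achieves O(n log n).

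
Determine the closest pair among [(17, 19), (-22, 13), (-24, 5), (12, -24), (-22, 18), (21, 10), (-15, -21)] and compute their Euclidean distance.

Computing all pairwise distances among 7 points:

d((17, 19), (-22, 13)) = 39.4588
d((17, 19), (-24, 5)) = 43.3244
d((17, 19), (12, -24)) = 43.2897
d((17, 19), (-22, 18)) = 39.0128
d((17, 19), (21, 10)) = 9.8489
d((17, 19), (-15, -21)) = 51.225
d((-22, 13), (-24, 5)) = 8.2462
d((-22, 13), (12, -24)) = 50.2494
d((-22, 13), (-22, 18)) = 5.0 <-- minimum
d((-22, 13), (21, 10)) = 43.1045
d((-22, 13), (-15, -21)) = 34.7131
d((-24, 5), (12, -24)) = 46.2277
d((-24, 5), (-22, 18)) = 13.1529
d((-24, 5), (21, 10)) = 45.2769
d((-24, 5), (-15, -21)) = 27.5136
d((12, -24), (-22, 18)) = 54.037
d((12, -24), (21, 10)) = 35.171
d((12, -24), (-15, -21)) = 27.1662
d((-22, 18), (21, 10)) = 43.7379
d((-22, 18), (-15, -21)) = 39.6232
d((21, 10), (-15, -21)) = 47.5079

Closest pair: (-22, 13) and (-22, 18) with distance 5.0

The closest pair is (-22, 13) and (-22, 18) with Euclidean distance 5.0. For 7 points, brute-force pairwise comparison is shown above. For large n, the divide-and-conquer algorithm (sort by x, recurse on halves, check the dividing strip) achieves O(n log n).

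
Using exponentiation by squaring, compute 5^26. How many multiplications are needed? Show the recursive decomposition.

Computing 5^26 by squaring (build up from 5^1; each line after the first costs one multiplication):

5^1 = 5
5^2 = (5^1)^2 = 5^2 = 25
5^3 = 5 * 5^2 = 5 * 25 = 125
5^6 = (5^3)^2 = 125^2 = 15625
5^12 = (5^6)^2 = 15625^2 = 244140625
5^13 = 5 * 5^12 = 5 * 244140625 = 1220703125
5^26 = (5^13)^2 = 1220703125^2 = 1490116119384765625

Result: 1490116119384765625
Multiplications needed: 6 (6 lines after 5^1)

5^26 = 1490116119384765625. Using exponentiation by squaring, this requires 6 multiplications. The key idea: if the exponent is even, square the half-power; if odd, multiply by the base once.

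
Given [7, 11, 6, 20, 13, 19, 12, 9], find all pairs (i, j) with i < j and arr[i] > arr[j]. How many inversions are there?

Finding inversions in [7, 11, 6, 20, 13, 19, 12, 9]:

(0, 2): arr[0]=7 > arr[2]=6
(1, 2): arr[1]=11 > arr[2]=6
(1, 7): arr[1]=11 > arr[7]=9
(3, 4): arr[3]=20 > arr[4]=13
(3, 5): arr[3]=20 > arr[5]=19
(3, 6): arr[3]=20 > arr[6]=12
(3, 7): arr[3]=20 > arr[7]=9
(4, 6): arr[4]=13 > arr[6]=12
(4, 7): arr[4]=13 > arr[7]=9
(5, 6): arr[5]=19 > arr[6]=12
(5, 7): arr[5]=19 > arr[7]=9
(6, 7): arr[6]=12 > arr[7]=9

Total inversions: 12

The array has 12 inversion(s): (0,2), (1,2), (1,7), (3,4), (3,5), (3,6), (3,7), (4,6), (4,7), (5,6), (5,7), (6,7). Each pair (i,j) satisfies i < j and arr[i] > arr[j].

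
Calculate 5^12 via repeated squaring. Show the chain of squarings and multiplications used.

Computing 5^12 by squaring (build up from 5^1; each line after the first costs one multiplication):

5^1 = 5
5^2 = (5^1)^2 = 5^2 = 25
5^3 = 5 * 5^2 = 5 * 25 = 125
5^6 = (5^3)^2 = 125^2 = 15625
5^12 = (5^6)^2 = 15625^2 = 244140625

Result: 244140625
Multiplications needed: 4 (4 lines after 5^1)

5^12 = 244140625. Using exponentiation by squaring, this requires 4 multiplications. The key idea: if the exponent is even, square the half-power; if odd, multiply by the base once.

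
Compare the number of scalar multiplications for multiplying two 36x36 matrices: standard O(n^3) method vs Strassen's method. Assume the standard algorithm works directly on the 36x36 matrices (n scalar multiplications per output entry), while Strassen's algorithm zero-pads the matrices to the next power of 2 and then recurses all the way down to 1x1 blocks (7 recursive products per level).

Matrix multiplication for 36x36 matrices:

Strassen's algorithm requires power-of-2 dimensions. Pad 36x36 to 64x64 (next power of 2).

Standard algorithm: 36^3 = 46656 multiplications
Strassen's algorithm: 7^(log2(64)) = 7^6 = 117649 multiplications
Difference: 46656 - 117649 = -70993 (Strassen uses MORE here due to padding overhead — for small or just-over-power-of-2 n, padding can outweigh the per-level savings)

Standard: 46656 multiplications (36^3). Strassen: 117649 multiplications (7^6, after padding to 64x64). Strassen reduces 8 recursive multiplications to 7 at each level.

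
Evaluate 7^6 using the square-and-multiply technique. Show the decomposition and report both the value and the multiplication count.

Computing 7^6 by squaring (build up from 7^1; each line after the first costs one multiplication):

7^1 = 7
7^2 = (7^1)^2 = 7^2 = 49
7^3 = 7 * 7^2 = 7 * 49 = 343
7^6 = (7^3)^2 = 343^2 = 117649

Result: 117649
Multiplications needed: 3 (3 lines after 7^1)

7^6 = 117649. Using exponentiation by squaring, this requires 3 multiplications. The key idea: if the exponent is even, square the half-power; if odd, multiply by the base once.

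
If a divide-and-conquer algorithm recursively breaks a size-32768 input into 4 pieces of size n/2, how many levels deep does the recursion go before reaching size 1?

For divide and conquer with division factor 2:

Problem sizes at each level:
Level 0: 32768
Level 1: 16384
Level 2: 8192
Level 3: 4096
Level 4: 2048
Level 5: 1024
Level 6: 512
Level 7: 256
Level 8: 128
Level 9: 64
Level 10: 32
Level 11: 16
Level 12: 8
Level 13: 4
Level 14: 2
Level 15: 1

The root is level 0 and the size-1 base case is level 15 (the tree spans levels 0 through 15, i.e. 16 levels counting the root), so the depth is the number of divisions: log_2(32768) = 15

The recursion tree depth is log_2(32768) = 15. At each level, the problem size is divided by 2, so it takes 15 divisions to reduce to a base case of size 1. The algorithm makes 4 recursive calls at each level.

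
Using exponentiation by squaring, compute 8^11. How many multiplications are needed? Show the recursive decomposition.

Computing 8^11 by squaring (build up from 8^1; each line after the first costs one multiplication):

8^1 = 8
8^2 = (8^1)^2 = 8^2 = 64
8^4 = (8^2)^2 = 64^2 = 4096
8^5 = 8 * 8^4 = 8 * 4096 = 32768
8^10 = (8^5)^2 = 32768^2 = 1073741824
8^11 = 8 * 8^10 = 8 * 1073741824 = 8589934592

Result: 8589934592
Multiplications needed: 5 (5 lines after 8^1)

8^11 = 8589934592. Using exponentiation by squaring, this requires 5 multiplications. The key idea: if the exponent is even, square the half-power; if odd, multiply by the base once.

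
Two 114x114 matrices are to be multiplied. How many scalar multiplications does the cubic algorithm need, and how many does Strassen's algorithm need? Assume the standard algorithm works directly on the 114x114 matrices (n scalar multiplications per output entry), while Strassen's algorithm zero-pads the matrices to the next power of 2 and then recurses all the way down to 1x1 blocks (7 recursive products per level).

Matrix multiplication for 114x114 matrices:

Strassen's algorithm requires power-of-2 dimensions. Pad 114x114 to 128x128 (next power of 2).

Standard algorithm: 114^3 = 1481544 multiplications
Strassen's algorithm: 7^(log2(128)) = 7^7 = 823543 multiplications
Savings: 1481544 - 823543 = 658001 multiplications

Standard: 1481544 multiplications (114^3). Strassen: 823543 multiplications (7^7, after padding to 128x128). Strassen reduces 8 recursive multiplications to 7 at each level.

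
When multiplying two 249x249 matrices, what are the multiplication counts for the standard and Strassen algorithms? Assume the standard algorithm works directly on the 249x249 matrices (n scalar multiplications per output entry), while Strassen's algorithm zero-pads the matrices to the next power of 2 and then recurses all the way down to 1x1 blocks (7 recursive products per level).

Matrix multiplication for 249x249 matrices:

Strassen's algorithm requires power-of-2 dimensions. Pad 249x249 to 256x256 (next power of 2).

Standard algorithm: 249^3 = 15438249 multiplications
Strassen's algorithm: 7^(log2(256)) = 7^8 = 5764801 multiplications
Savings: 15438249 - 5764801 = 9673448 multiplications

Standard: 15438249 multiplications (249^3). Strassen: 5764801 multiplications (7^8, after padding to 256x256). Strassen reduces 8 recursive multiplications to 7 at each level.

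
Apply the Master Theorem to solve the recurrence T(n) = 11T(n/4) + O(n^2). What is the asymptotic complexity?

Master Theorem for T(n) = 11T(n/4) + O(n^2):

a = 11, b = 4, c = 2
log_b(a) = log_4(11) = 1.7297

Case 3: c = 2 > log_4(11) = 1.7297
T(n) = O(n^2) = O(n^2)

For T(n) = 11T(n/4) + O(n^2): log_4(11) = 1.7297. This is Case 3 of the Master Theorem (c > log_b(a), work dominated by root), giving O(n^2).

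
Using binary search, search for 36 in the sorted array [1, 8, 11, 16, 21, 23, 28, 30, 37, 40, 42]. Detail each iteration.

Binary search for 36 in [1, 8, 11, 16, 21, 23, 28, 30, 37, 40, 42]:

lo=0, hi=10, mid=5, arr[mid]=23 -> 23 < 36, search right half
lo=6, hi=10, mid=8, arr[mid]=37 -> 37 > 36, search left half
lo=6, hi=7, mid=6, arr[mid]=28 -> 28 < 36, search right half
lo=7, hi=7, mid=7, arr[mid]=30 -> 30 < 36, search right half
lo=8 > hi=7, target 36 not found

Binary search determines that 36 is not in the array after 4 comparisons. The search space was exhausted without finding the target.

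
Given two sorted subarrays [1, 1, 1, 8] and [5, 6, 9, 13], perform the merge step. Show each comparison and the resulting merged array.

Merging process:

Compare 1 vs 5: take 1 from left. Merged: [1]
Compare 1 vs 5: take 1 from left. Merged: [1, 1]
Compare 1 vs 5: take 1 from left. Merged: [1, 1, 1]
Compare 8 vs 5: take 5 from right. Merged: [1, 1, 1, 5]
Compare 8 vs 6: take 6 from right. Merged: [1, 1, 1, 5, 6]
Compare 8 vs 9: take 8 from left. Merged: [1, 1, 1, 5, 6, 8]
Append remaining from right: [9, 13]. Merged: [1, 1, 1, 5, 6, 8, 9, 13]

Final merged array: [1, 1, 1, 5, 6, 8, 9, 13]
Total comparisons: 6

The merged array is [1, 1, 1, 5, 6, 8, 9, 13], requiring 6 comparisons. The merge step runs in O(n) time where n is the total number of elements.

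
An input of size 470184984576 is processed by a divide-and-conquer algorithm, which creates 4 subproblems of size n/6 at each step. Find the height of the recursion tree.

For divide and conquer with division factor 6:

Problem sizes at each level:
Level 0: 470184984576
Level 1: 78364164096
Level 2: 13060694016
Level 3: 2176782336
Level 4: 362797056
Level 5: 60466176
Level 6: 10077696
Level 7: 1679616
Level 8: 279936
Level 9: 46656
Level 10: 7776
Level 11: 1296
Level 12: 216
Level 13: 36
Level 14: 6
Level 15: 1

The root is level 0 and the size-1 base case is level 15 (the tree spans levels 0 through 15, i.e. 16 levels counting the root), so the depth is the number of divisions: log_6(470184984576) = 15

The recursion tree depth is log_6(470184984576) = 15. At each level, the problem size is divided by 6, so it takes 15 divisions to reduce to a base case of size 1. The algorithm makes 4 recursive calls at each level.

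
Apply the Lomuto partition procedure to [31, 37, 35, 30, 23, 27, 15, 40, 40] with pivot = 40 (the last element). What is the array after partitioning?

Lomuto partition with pivot = 40:

Initial array: [31, 37, 35, 30, 23, 27, 15, 40, 40]

arr[0]=31 <= 40: swap with position 0, array becomes [31, 37, 35, 30, 23, 27, 15, 40, 40]
arr[1]=37 <= 40: swap with position 1, array becomes [31, 37, 35, 30, 23, 27, 15, 40, 40]
arr[2]=35 <= 40: swap with position 2, array becomes [31, 37, 35, 30, 23, 27, 15, 40, 40]
arr[3]=30 <= 40: swap with position 3, array becomes [31, 37, 35, 30, 23, 27, 15, 40, 40]
arr[4]=23 <= 40: swap with position 4, array becomes [31, 37, 35, 30, 23, 27, 15, 40, 40]
arr[5]=27 <= 40: swap with position 5, array becomes [31, 37, 35, 30, 23, 27, 15, 40, 40]
arr[6]=15 <= 40: swap with position 6, array becomes [31, 37, 35, 30, 23, 27, 15, 40, 40]
arr[7]=40 <= 40: swap with position 7, array becomes [31, 37, 35, 30, 23, 27, 15, 40, 40]

Place pivot at position 8: [31, 37, 35, 30, 23, 27, 15, 40, 40]
Pivot position: 8

After partitioning with pivot 40, the array becomes [31, 37, 35, 30, 23, 27, 15, 40, 40]. The pivot is placed at index 8. All elements to the left of the pivot are <= 40, and all elements to the right are > 40.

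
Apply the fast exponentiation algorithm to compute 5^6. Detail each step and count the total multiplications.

Computing 5^6 by squaring (build up from 5^1; each line after the first costs one multiplication):

5^1 = 5
5^2 = (5^1)^2 = 5^2 = 25
5^3 = 5 * 5^2 = 5 * 25 = 125
5^6 = (5^3)^2 = 125^2 = 15625

Result: 15625
Multiplications needed: 3 (3 lines after 5^1)

5^6 = 15625. Using exponentiation by squaring, this requires 3 multiplications. The key idea: if the exponent is even, square the half-power; if odd, multiply by the base once.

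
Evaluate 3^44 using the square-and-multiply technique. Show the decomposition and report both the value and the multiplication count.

Computing 3^44 by squaring (build up from 3^1; each line after the first costs one multiplication):

3^1 = 3
3^2 = (3^1)^2 = 3^2 = 9
3^4 = (3^2)^2 = 9^2 = 81
3^5 = 3 * 3^4 = 3 * 81 = 243
3^10 = (3^5)^2 = 243^2 = 59049
3^11 = 3 * 3^10 = 3 * 59049 = 177147
3^22 = (3^11)^2 = 177147^2 = 31381059609
3^44 = (3^22)^2 = 31381059609^2 = 984770902183611232881

Result: 984770902183611232881
Multiplications needed: 7 (7 lines after 3^1)

3^44 = 984770902183611232881. Using exponentiation by squaring, this requires 7 multiplications. The key idea: if the exponent is even, square the half-power; if odd, multiply by the base once.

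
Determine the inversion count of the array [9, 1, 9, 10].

Finding inversions in [9, 1, 9, 10]:

(0, 1): arr[0]=9 > arr[1]=1

Total inversions: 1

The array has 1 inversion(s): (0,1). Each pair (i,j) satisfies i < j and arr[i] > arr[j].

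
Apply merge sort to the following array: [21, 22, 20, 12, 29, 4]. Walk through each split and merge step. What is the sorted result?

Merge sort trace:

Split: [21, 22, 20, 12, 29, 4] -> [21, 22, 20] and [12, 29, 4]
  Split: [21, 22, 20] -> [21] and [22, 20]
    Split: [22, 20] -> [22] and [20]
    Merge: [22] + [20] -> [20, 22]
  Merge: [21] + [20, 22] -> [20, 21, 22]
  Split: [12, 29, 4] -> [12] and [29, 4]
    Split: [29, 4] -> [29] and [4]
    Merge: [29] + [4] -> [4, 29]
  Merge: [12] + [4, 29] -> [4, 12, 29]
Merge: [20, 21, 22] + [4, 12, 29] -> [4, 12, 20, 21, 22, 29]

Final sorted array: [4, 12, 20, 21, 22, 29]

The merge sort proceeds by recursively splitting the array and merging sorted halves.
After all merges, the sorted array is [4, 12, 20, 21, 22, 29].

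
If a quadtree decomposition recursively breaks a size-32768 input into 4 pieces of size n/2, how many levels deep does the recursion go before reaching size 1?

For divide and conquer with division factor 2:

Problem sizes at each level:
Level 0: 32768
Level 1: 16384
Level 2: 8192
Level 3: 4096
Level 4: 2048
Level 5: 1024
Level 6: 512
Level 7: 256
Level 8: 128
Level 9: 64
Level 10: 32
Level 11: 16
Level 12: 8
Level 13: 4
Level 14: 2
Level 15: 1

The root is level 0 and the size-1 base case is level 15 (the tree spans levels 0 through 15, i.e. 16 levels counting the root), so the depth is the number of divisions: log_2(32768) = 15

The recursion tree depth is log_2(32768) = 15. At each level, the problem size is divided by 2, so it takes 15 divisions to reduce to a base case of size 1. The algorithm makes 4 recursive calls at each level.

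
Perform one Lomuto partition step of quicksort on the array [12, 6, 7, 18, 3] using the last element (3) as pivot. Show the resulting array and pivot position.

Lomuto partition with pivot = 3:

Initial array: [12, 6, 7, 18, 3]

arr[0]=12 > 3: no swap
arr[1]=6 > 3: no swap
arr[2]=7 > 3: no swap
arr[3]=18 > 3: no swap

Place pivot at position 0: [3, 6, 7, 18, 12]
Pivot position: 0

After partitioning with pivot 3, the array becomes [3, 6, 7, 18, 12]. The pivot is placed at index 0. All elements to the left of the pivot are <= 3, and all elements to the right are > 3.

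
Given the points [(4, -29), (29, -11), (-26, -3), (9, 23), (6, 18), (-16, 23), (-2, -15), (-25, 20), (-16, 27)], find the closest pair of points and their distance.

Computing all pairwise distances among 9 points:

d((4, -29), (29, -11)) = 30.8058
d((4, -29), (-26, -3)) = 39.6989
d((4, -29), (9, 23)) = 52.2398
d((4, -29), (6, 18)) = 47.0425
d((4, -29), (-16, 23)) = 55.7136
d((4, -29), (-2, -15)) = 15.2315
d((4, -29), (-25, 20)) = 56.9386
d((4, -29), (-16, 27)) = 59.4643
d((29, -11), (-26, -3)) = 55.5788
d((29, -11), (9, 23)) = 39.4462
d((29, -11), (6, 18)) = 37.0135
d((29, -11), (-16, 23)) = 56.4004
d((29, -11), (-2, -15)) = 31.257
d((29, -11), (-25, 20)) = 62.2656
d((29, -11), (-16, 27)) = 58.8982
d((-26, -3), (9, 23)) = 43.6005
d((-26, -3), (6, 18)) = 38.2753
d((-26, -3), (-16, 23)) = 27.8568
d((-26, -3), (-2, -15)) = 26.8328
d((-26, -3), (-25, 20)) = 23.0217
d((-26, -3), (-16, 27)) = 31.6228
d((9, 23), (6, 18)) = 5.831
d((9, 23), (-16, 23)) = 25.0
d((9, 23), (-2, -15)) = 39.5601
d((9, 23), (-25, 20)) = 34.1321
d((9, 23), (-16, 27)) = 25.318
d((6, 18), (-16, 23)) = 22.561
d((6, 18), (-2, -15)) = 33.9559
d((6, 18), (-25, 20)) = 31.0644
d((6, 18), (-16, 27)) = 23.7697
d((-16, 23), (-2, -15)) = 40.4969
d((-16, 23), (-25, 20)) = 9.4868
d((-16, 23), (-16, 27)) = 4.0 <-- minimum
d((-2, -15), (-25, 20)) = 41.8808
d((-2, -15), (-16, 27)) = 44.2719
d((-25, 20), (-16, 27)) = 11.4018

Closest pair: (-16, 23) and (-16, 27) with distance 4.0

The closest pair is (-16, 23) and (-16, 27) with Euclidean distance 4.0. For 9 points, brute-force pairwise comparison is shown above. For large n, the divide-and-conquer algorithm (sort by x, recurse on halves, check the dividing strip) achieves O(n log n).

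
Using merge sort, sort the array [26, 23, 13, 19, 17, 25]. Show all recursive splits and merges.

Merge sort trace:

Split: [26, 23, 13, 19, 17, 25] -> [26, 23, 13] and [19, 17, 25]
  Split: [26, 23, 13] -> [26] and [23, 13]
    Split: [23, 13] -> [23] and [13]
    Merge: [23] + [13] -> [13, 23]
  Merge: [26] + [13, 23] -> [13, 23, 26]
  Split: [19, 17, 25] -> [19] and [17, 25]
    Split: [17, 25] -> [17] and [25]
    Merge: [17] + [25] -> [17, 25]
  Merge: [19] + [17, 25] -> [17, 19, 25]
Merge: [13, 23, 26] + [17, 19, 25] -> [13, 17, 19, 23, 25, 26]

Final sorted array: [13, 17, 19, 23, 25, 26]

The merge sort proceeds by recursively splitting the array and merging sorted halves.
After all merges, the sorted array is [13, 17, 19, 23, 25, 26].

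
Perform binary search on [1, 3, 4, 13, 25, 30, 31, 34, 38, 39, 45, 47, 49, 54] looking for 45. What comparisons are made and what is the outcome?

Binary search for 45 in [1, 3, 4, 13, 25, 30, 31, 34, 38, 39, 45, 47, 49, 54]:

lo=0, hi=13, mid=6, arr[mid]=31 -> 31 < 45, search right half
lo=7, hi=13, mid=10, arr[mid]=45 -> Found target at index 10!

Binary search finds 45 at index 10 after 2 comparisons. The search repeatedly halves the search space by comparing with the middle element.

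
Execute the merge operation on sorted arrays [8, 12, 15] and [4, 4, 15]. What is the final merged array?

Merging process:

Compare 8 vs 4: take 4 from right. Merged: [4]
Compare 8 vs 4: take 4 from right. Merged: [4, 4]
Compare 8 vs 15: take 8 from left. Merged: [4, 4, 8]
Compare 12 vs 15: take 12 from left. Merged: [4, 4, 8, 12]
Compare 15 vs 15: take 15 from left. Merged: [4, 4, 8, 12, 15]
Append remaining from right: [15]. Merged: [4, 4, 8, 12, 15, 15]

Final merged array: [4, 4, 8, 12, 15, 15]
Total comparisons: 5

The merged array is [4, 4, 8, 12, 15, 15], requiring 5 comparisons. The merge step runs in O(n) time where n is the total number of elements.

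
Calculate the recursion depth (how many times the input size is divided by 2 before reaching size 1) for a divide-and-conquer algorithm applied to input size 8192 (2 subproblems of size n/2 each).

For divide and conquer with division factor 2:

Problem sizes at each level:
Level 0: 8192
Level 1: 4096
Level 2: 2048
Level 3: 1024
Level 4: 512
Level 5: 256
Level 6: 128
Level 7: 64
Level 8: 32
Level 9: 16
Level 10: 8
Level 11: 4
Level 12: 2
Level 13: 1

The root is level 0 and the size-1 base case is level 13 (the tree spans levels 0 through 13, i.e. 14 levels counting the root), so the depth is the number of divisions: log_2(8192) = 13

The recursion tree depth is log_2(8192) = 13. At each level, the problem size is divided by 2, so it takes 13 divisions to reduce to a base case of size 1. The algorithm makes 2 recursive calls at each level.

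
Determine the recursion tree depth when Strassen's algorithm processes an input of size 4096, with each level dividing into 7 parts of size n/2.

For divide and conquer with division factor 2:

Problem sizes at each level:
Level 0: 4096
Level 1: 2048
Level 2: 1024
Level 3: 512
Level 4: 256
Level 5: 128
Level 6: 64
Level 7: 32
Level 8: 16
Level 9: 8
Level 10: 4
Level 11: 2
Level 12: 1

The root is level 0 and the size-1 base case is level 12 (the tree spans levels 0 through 12, i.e. 13 levels counting the root), so the depth is the number of divisions: log_2(4096) = 12

The recursion tree depth is log_2(4096) = 12. At each level, the problem size is divided by 2, so it takes 12 divisions to reduce to a base case of size 1. The algorithm makes 7 recursive calls at each level.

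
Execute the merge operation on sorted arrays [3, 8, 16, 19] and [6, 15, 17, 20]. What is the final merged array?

Merging process:

Compare 3 vs 6: take 3 from left. Merged: [3]
Compare 8 vs 6: take 6 from right. Merged: [3, 6]
Compare 8 vs 15: take 8 from left. Merged: [3, 6, 8]
Compare 16 vs 15: take 15 from right. Merged: [3, 6, 8, 15]
Compare 16 vs 17: take 16 from left. Merged: [3, 6, 8, 15, 16]
Compare 19 vs 17: take 17 from right. Merged: [3, 6, 8, 15, 16, 17]
Compare 19 vs 20: take 19 from left. Merged: [3, 6, 8, 15, 16, 17, 19]
Append remaining from right: [20]. Merged: [3, 6, 8, 15, 16, 17, 19, 20]

Final merged array: [3, 6, 8, 15, 16, 17, 19, 20]
Total comparisons: 7

The merged array is [3, 6, 8, 15, 16, 17, 19, 20], requiring 7 comparisons. The merge step runs in O(n) time where n is the total number of elements.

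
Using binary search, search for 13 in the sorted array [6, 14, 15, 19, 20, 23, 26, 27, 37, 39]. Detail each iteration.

Binary search for 13 in [6, 14, 15, 19, 20, 23, 26, 27, 37, 39]:

lo=0, hi=9, mid=4, arr[mid]=20 -> 20 > 13, search left half
lo=0, hi=3, mid=1, arr[mid]=14 -> 14 > 13, search left half
lo=0, hi=0, mid=0, arr[mid]=6 -> 6 < 13, search right half
lo=1 > hi=0, target 13 not found

Binary search determines that 13 is not in the array after 3 comparisons. The search space was exhausted without finding the target.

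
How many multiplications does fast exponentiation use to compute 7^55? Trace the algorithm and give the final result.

Computing 7^55 by squaring (build up from 7^1; each line after the first costs one multiplication):

7^1 = 7
7^2 = (7^1)^2 = 7^2 = 49
7^3 = 7 * 7^2 = 7 * 49 = 343
7^6 = (7^3)^2 = 343^2 = 117649
7^12 = (7^6)^2 = 117649^2 = 13841287201
7^13 = 7 * 7^12 = 7 * 13841287201 = 96889010407
7^26 = (7^13)^2 = 96889010407^2 = 9387480337647754305649
7^27 = 7 * 7^26 = 7 * 9387480337647754305649 = 65712362363534280139543
7^54 = (7^27)^2 = 65712362363534280139543^2 = 4318114567396436564035293097707728087552248849
7^55 = 7 * 7^54 = 7 * 4318114567396436564035293097707728087552248849 = 30226801971775055948247051683954096612865741943

Result: 30226801971775055948247051683954096612865741943
Multiplications needed: 9 (9 lines after 7^1)

7^55 = 30226801971775055948247051683954096612865741943. Using exponentiation by squaring, this requires 9 multiplications. The key idea: if the exponent is even, square the half-power; if odd, multiply by the base once.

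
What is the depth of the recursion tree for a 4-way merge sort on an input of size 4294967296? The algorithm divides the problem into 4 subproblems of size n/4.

For divide and conquer with division factor 4:

Problem sizes at each level:
Level 0: 4294967296
Level 1: 1073741824
Level 2: 268435456
Level 3: 67108864
Level 4: 16777216
Level 5: 4194304
Level 6: 1048576
Level 7: 262144
Level 8: 65536
Level 9: 16384
Level 10: 4096
Level 11: 1024
Level 12: 256
Level 13: 64
Level 14: 16
Level 15: 4
Level 16: 1

The root is level 0 and the size-1 base case is level 16 (the tree spans levels 0 through 16, i.e. 17 levels counting the root), so the depth is the number of divisions: log_4(4294967296) = 16

The recursion tree depth is log_4(4294967296) = 16. At each level, the problem size is divided by 4, so it takes 16 divisions to reduce to a base case of size 1. The algorithm makes 4 recursive calls at each level.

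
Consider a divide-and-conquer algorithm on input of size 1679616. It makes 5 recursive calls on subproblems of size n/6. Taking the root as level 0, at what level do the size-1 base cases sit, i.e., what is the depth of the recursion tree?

For divide and conquer with division factor 6:

Problem sizes at each level:
Level 0: 1679616
Level 1: 279936
Level 2: 46656
Level 3: 7776
Level 4: 1296
Level 5: 216
Level 6: 36
Level 7: 6
Level 8: 1

The root is level 0 and the size-1 base case is level 8 (the tree spans levels 0 through 8, i.e. 9 levels counting the root), so the depth is the number of divisions: log_6(1679616) = 8

The recursion tree depth is log_6(1679616) = 8. At each level, the problem size is divided by 6, so it takes 8 divisions to reduce to a base case of size 1. The algorithm makes 5 recursive calls at each level.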